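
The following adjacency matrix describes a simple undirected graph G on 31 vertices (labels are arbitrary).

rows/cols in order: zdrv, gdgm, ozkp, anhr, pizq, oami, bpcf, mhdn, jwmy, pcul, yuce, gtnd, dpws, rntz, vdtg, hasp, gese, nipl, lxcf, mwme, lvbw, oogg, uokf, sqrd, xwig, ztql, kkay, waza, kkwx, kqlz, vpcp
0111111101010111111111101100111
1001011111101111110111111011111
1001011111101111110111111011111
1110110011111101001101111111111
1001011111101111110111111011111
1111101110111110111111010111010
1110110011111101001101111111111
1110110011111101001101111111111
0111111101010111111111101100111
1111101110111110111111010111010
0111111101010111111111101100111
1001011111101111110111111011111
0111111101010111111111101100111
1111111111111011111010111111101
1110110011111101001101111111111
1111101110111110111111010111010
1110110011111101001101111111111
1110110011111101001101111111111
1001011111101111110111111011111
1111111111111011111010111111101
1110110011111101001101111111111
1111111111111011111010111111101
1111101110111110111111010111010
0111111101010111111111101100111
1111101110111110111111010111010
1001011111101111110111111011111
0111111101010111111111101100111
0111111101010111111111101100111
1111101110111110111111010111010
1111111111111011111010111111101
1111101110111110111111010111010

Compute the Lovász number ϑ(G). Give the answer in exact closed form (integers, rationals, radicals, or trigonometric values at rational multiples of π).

N(anhr) = {zdrv, gdgm, ozkp, pizq, oami, jwmy, pcul, yuce, gtnd, dpws, rntz, hasp, lxcf, mwme, oogg, uokf, sqrd, xwig, ztql, kkay, waza, kkwx, kqlz, vpcp}, |N(anhr)| = 24.
deg(uokf) = 24; N(uokf) = {zdrv, gdgm, ozkp, anhr, pizq, bpcf, mhdn, jwmy, yuce, gtnd, dpws, rntz, vdtg, gese, nipl, lxcf, mwme, lvbw, oogg, sqrd, ztql, kkay, waza, kqlz}.
N(lxcf) = {zdrv, anhr, oami, bpcf, mhdn, jwmy, pcul, yuce, dpws, rntz, vdtg, hasp, gese, nipl, mwme, lvbw, oogg, uokf, sqrd, xwig, kkay, waza, kkwx, kqlz, vpcp}, |N(lxcf)| = 25.
deg(yuce) = 24; N(yuce) = {gdgm, ozkp, anhr, pizq, oami, bpcf, mhdn, pcul, gtnd, rntz, vdtg, hasp, gese, nipl, lxcf, mwme, lvbw, oogg, uokf, xwig, ztql, kkwx, kqlz, vpcp}.
5 parts of sizes [7, 7, 7, 6, 4]; α(G) = 7 = ϑ (perfect).
= 7.00000… (decimal).
α=7, χ(Ḡ)=7; ϑ=7 lies between (collapsed).

7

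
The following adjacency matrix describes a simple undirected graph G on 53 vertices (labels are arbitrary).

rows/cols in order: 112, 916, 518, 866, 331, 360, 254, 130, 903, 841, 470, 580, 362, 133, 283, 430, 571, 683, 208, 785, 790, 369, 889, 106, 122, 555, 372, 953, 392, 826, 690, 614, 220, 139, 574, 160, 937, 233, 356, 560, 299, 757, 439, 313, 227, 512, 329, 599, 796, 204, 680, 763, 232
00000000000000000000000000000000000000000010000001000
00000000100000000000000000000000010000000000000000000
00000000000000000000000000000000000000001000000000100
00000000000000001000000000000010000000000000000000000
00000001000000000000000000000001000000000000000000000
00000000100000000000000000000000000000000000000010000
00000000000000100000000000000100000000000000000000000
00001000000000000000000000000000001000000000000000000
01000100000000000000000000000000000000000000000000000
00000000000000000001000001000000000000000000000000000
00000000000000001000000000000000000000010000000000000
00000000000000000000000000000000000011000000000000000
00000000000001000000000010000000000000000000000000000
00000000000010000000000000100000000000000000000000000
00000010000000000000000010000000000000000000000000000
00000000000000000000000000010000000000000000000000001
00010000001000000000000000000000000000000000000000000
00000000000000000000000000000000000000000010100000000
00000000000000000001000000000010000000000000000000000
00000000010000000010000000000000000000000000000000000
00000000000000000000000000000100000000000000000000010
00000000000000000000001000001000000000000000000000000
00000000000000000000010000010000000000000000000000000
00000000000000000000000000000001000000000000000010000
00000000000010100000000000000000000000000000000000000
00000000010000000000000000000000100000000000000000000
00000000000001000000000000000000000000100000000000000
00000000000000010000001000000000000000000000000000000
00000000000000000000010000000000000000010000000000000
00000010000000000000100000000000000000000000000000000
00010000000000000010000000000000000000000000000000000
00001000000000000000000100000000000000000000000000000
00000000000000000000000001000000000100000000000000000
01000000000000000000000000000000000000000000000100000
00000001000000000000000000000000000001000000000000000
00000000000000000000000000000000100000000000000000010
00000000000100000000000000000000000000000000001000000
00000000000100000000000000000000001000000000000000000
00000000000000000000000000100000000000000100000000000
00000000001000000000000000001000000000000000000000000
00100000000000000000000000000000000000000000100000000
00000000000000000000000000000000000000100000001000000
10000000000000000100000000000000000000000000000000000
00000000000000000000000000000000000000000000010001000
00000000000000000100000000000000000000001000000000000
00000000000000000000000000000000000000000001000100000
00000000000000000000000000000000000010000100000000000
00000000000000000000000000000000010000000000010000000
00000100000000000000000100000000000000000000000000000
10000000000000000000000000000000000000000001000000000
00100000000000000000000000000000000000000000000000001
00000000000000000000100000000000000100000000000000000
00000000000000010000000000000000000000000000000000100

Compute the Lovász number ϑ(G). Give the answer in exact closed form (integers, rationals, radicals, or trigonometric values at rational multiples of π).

N(112) = {439, 204}, |N(112)| = 2.
deg(560) = 2; N(560) = {470, 392}.
deg(369) = 2; N(369) = {889, 392}.
N(889) = {369, 953}, |N(889)| = 2.
2-regular, N=53; the odd cycle C_{53}.
A has 27 distinct eigenvalues ≈ [2.0, 1.985962, 1.944046, 1.874839, 1.779314, 1.658811, 1.515022, 1.349966, 1.165959, 0.965584, 0.751655, 0.527174, 0.295293, 0.059267, -0.177592, -0.411957, -0.64054, -0.86013, -1.067647, -1.260176, -1.435015, -1.589709, -1.722087, -1.830291, -1.912802, -1.968461, -1.996487].
−53·(-2*cos(pi/53)) / ((2)−(-2*cos(pi/53))) = 53*cos(pi/53)/(cos(pi/53) + 1) = ϑ(G).
≈ 26.47670899 (to 8 d.p.).
26 ≤ 53*cos(pi/53)/(cos(pi/53) + 1) ≤ 27: both strict.

53*cos(pi/53)/(cos(pi/53) + 1)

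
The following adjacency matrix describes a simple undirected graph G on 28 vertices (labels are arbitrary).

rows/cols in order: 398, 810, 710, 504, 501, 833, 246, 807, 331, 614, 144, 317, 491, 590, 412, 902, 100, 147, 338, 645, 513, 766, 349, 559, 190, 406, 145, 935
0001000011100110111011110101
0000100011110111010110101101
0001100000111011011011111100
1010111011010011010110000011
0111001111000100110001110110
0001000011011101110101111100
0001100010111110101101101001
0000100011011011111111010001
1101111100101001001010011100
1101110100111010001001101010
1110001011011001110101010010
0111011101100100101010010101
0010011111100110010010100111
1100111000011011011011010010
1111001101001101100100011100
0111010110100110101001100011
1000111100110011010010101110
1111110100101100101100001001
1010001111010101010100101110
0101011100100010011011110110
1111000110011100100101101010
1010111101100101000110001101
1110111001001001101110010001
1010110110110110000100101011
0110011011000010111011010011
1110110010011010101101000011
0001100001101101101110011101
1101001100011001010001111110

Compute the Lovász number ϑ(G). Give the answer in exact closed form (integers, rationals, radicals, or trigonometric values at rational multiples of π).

deg(504) = 15; N(504) = {398, 710, 501, 833, 246, 331, 614, 317, 412, 902, 147, 645, 513, 145, 935}.
N(412) = {398, 810, 710, 504, 246, 807, 614, 491, 590, 902, 100, 645, 559, 190, 406}, |N(412)| = 15.
deg(190) = 15; N(190) = {810, 710, 833, 246, 331, 614, 412, 100, 147, 338, 513, 766, 559, 145, 935}.
N(246) = {504, 501, 331, 144, 317, 491, 590, 412, 100, 338, 645, 766, 349, 190, 935}, |N(246)| = 15.
15-regular, N=28; Kneser-type, 2-subsets of [8].
spec(A) ≈ [15.0, 1.0, -5.0] (distinct, 4 d.p.).
−28·(-5) / ((15)−(-5)) = 7 = ϑ(G).
≈ 7.0000000 (to 7 d.p.).

7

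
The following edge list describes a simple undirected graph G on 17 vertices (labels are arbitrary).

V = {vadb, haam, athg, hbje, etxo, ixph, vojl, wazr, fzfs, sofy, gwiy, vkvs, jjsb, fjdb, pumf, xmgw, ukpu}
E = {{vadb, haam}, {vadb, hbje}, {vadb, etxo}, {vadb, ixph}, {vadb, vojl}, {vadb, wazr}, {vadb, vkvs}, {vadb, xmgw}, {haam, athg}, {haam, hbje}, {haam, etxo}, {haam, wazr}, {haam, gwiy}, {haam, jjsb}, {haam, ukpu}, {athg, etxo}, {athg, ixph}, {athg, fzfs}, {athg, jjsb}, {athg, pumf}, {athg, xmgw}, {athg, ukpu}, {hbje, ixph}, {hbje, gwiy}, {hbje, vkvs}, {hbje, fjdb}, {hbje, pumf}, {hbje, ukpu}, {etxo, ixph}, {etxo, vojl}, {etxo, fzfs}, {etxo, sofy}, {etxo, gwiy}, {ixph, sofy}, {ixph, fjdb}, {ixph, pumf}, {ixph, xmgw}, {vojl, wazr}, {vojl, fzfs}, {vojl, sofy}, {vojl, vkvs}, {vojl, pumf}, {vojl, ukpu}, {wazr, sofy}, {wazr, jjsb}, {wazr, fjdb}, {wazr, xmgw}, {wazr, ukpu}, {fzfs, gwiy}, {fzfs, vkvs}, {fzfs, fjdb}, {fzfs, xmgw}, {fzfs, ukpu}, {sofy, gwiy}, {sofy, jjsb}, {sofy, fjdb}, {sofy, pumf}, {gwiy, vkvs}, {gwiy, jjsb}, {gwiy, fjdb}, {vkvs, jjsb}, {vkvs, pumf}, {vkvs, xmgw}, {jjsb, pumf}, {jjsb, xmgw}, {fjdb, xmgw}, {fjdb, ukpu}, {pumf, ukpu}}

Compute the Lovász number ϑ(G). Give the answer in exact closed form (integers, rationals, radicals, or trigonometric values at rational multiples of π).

sqrt(17)

deg(fzfs) = 8; N(fzfs) = {athg, etxo, vojl, gwiy, vkvs, fjdb, xmgw, ukpu}.
Vertex fjdb has 8 neighbors: hbje, ixph, wazr, fzfs, sofy, gwiy, xmgw, ukpu.
N(etxo) = {vadb, haam, athg, ixph, vojl, fzfs, sofy, gwiy}, |N(etxo)| = 8.
N(jjsb) = {haam, athg, wazr, sofy, gwiy, vkvs, pumf, xmgw}, |N(jjsb)| = 8.
8-regular, N=17; SR(17,8,3,4) — a Paley graph.
A has 3 distinct eigenvalues ≈ [8.0, 1.5616, -2.5616].
ϑ = −N·λ_min/(λ_max−λ_min) = −17·(-sqrt(17)/2 - 1/2)/(8−(-sqrt(17)/2 - 1/2)) = sqrt(17).
Numerically 4.1231.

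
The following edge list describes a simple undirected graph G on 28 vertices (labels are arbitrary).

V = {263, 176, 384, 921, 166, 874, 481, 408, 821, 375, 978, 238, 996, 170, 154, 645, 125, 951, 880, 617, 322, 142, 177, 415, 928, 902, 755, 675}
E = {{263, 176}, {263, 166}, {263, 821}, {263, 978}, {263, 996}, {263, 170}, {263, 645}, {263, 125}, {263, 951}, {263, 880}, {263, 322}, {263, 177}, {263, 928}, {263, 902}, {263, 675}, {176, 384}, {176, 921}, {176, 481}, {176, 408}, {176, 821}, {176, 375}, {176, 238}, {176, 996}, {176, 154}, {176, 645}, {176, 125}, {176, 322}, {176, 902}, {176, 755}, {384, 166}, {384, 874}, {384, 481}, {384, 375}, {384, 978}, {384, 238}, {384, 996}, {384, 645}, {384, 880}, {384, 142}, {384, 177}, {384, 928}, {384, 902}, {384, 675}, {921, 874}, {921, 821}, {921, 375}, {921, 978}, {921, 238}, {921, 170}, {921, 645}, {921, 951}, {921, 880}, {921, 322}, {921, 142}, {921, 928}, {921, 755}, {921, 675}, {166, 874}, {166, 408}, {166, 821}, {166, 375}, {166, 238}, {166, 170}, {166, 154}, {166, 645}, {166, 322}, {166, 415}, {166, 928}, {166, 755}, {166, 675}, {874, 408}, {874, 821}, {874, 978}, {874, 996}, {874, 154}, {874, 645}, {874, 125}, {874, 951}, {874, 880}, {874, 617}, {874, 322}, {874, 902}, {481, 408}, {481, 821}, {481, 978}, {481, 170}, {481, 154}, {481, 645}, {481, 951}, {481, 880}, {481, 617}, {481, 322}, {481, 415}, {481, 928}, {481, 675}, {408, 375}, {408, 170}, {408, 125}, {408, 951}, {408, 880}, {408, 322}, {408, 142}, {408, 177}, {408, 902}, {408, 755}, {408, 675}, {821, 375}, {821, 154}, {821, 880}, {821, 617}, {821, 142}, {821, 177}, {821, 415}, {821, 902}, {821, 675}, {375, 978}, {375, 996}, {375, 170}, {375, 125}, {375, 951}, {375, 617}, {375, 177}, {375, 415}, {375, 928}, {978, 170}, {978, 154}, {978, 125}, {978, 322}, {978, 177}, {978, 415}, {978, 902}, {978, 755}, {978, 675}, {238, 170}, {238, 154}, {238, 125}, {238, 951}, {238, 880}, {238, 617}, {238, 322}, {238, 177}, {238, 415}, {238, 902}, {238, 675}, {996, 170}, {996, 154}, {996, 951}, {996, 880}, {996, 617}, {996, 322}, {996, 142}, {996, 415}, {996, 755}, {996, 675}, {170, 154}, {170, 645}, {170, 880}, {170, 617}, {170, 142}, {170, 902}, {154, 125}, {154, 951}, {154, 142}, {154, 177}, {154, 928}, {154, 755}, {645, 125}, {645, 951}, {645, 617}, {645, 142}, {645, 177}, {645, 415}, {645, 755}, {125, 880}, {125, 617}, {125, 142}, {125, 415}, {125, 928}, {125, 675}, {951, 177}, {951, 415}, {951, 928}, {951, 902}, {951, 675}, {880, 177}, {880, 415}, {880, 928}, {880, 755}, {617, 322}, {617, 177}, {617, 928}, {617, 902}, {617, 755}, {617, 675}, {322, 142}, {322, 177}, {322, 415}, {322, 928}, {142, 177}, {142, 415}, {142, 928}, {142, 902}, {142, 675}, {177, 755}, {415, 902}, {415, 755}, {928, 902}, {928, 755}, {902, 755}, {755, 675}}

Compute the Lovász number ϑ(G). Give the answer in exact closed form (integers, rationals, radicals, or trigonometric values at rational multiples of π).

Vertex 166 has 15 neighbors: 263, 384, 874, 408, 821, 375, 238, 170, 154, 645, 322, 415, 928, 755, 675.
N(902) = {263, 176, 384, 874, 408, 821, 978, 238, 170, 951, 617, 142, 415, 928, 755}, |N(902)| = 15.
N(322) = {263, 176, 921, 166, 874, 481, 408, 978, 238, 996, 617, 142, 177, 415, 928}, |N(322)| = 15.
Vertex 645 has 15 neighbors: 263, 176, 384, 921, 166, 874, 481, 170, 125, 951, 617, 142, 177, 415, 755.
15-regular, N=28; Kneser-type, 2-subsets of [8].
A has 3 distinct eigenvalues ≈ [15.0, 1.0, -5.0].
With N=28: ϑ(G) = 28·(-1*(-5))/(15−(-5)) = 7.
Numerically 7.000000000.

7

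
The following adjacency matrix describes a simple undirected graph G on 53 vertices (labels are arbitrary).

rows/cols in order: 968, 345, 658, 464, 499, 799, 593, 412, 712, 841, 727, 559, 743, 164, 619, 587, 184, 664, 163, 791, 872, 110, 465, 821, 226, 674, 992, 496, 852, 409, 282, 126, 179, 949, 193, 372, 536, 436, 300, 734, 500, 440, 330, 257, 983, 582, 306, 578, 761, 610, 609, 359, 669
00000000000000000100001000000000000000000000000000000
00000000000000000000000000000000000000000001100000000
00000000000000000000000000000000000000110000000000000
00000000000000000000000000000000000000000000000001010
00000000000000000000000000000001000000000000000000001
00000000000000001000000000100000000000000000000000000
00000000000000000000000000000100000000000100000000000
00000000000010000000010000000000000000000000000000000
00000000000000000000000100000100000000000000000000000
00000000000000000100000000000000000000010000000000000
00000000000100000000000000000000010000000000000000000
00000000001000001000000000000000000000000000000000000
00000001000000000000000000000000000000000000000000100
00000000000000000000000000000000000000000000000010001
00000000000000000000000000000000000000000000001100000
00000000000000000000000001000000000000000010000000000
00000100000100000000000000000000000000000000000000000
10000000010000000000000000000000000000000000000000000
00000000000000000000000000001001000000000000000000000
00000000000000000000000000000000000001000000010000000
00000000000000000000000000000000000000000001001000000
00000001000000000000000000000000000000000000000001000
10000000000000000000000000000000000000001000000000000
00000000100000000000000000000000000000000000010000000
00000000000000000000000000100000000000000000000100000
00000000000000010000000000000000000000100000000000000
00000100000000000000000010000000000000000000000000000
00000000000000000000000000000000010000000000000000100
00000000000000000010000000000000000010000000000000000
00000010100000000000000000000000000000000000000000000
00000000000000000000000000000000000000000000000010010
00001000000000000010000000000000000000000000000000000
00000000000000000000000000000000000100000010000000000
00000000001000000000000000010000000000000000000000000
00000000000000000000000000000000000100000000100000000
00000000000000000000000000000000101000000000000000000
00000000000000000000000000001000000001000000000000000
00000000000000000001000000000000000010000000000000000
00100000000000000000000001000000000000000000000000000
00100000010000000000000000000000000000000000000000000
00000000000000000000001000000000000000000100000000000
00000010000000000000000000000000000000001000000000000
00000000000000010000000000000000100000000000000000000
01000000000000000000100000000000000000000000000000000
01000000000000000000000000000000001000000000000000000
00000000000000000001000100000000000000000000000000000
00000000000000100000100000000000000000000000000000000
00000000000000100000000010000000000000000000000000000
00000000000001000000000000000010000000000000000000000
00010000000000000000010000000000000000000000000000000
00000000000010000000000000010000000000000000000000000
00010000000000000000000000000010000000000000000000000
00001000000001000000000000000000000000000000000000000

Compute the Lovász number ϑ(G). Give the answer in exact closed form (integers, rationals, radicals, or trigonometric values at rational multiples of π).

53*cos(pi/53)/(cos(pi/53) + 1)

N(184) = {799, 559}, |N(184)| = 2.
Vertex 412 has 2 neighbors: 743, 110.
N(110) = {412, 610}, |N(110)| = 2.
N(674) = {587, 300}, |N(674)| = 2.
2-regular, N=53; the odd cycle C_{53}.
The 27 distinct eigenvalues: [2.0, 1.985962, 1.944046, 1.874839, 1.779314, 1.658811, 1.515022, 1.349966, 1.165959, 0.965584, 0.751655, 0.527174, 0.295293, 0.059267, -0.177592, -0.411957, -0.64054, -0.86013, -1.067647, -1.260176, -1.435015, -1.589709, -1.722087, -1.830291, -1.912802, -1.968461, -1.996487].
Lovász (edge-transitive): ϑ = −53·(-2*cos(pi/53))/((2)−(-2*cos(pi/53))) = 53*cos(pi/53)/(cos(pi/53) + 1).
Numerically 26.4767.
Sandwich: α(G)=26 ≤ ϑ(G)=53*cos(pi/53)/(cos(pi/53) + 1) ≤ χ(Ḡ)=27 (both strict).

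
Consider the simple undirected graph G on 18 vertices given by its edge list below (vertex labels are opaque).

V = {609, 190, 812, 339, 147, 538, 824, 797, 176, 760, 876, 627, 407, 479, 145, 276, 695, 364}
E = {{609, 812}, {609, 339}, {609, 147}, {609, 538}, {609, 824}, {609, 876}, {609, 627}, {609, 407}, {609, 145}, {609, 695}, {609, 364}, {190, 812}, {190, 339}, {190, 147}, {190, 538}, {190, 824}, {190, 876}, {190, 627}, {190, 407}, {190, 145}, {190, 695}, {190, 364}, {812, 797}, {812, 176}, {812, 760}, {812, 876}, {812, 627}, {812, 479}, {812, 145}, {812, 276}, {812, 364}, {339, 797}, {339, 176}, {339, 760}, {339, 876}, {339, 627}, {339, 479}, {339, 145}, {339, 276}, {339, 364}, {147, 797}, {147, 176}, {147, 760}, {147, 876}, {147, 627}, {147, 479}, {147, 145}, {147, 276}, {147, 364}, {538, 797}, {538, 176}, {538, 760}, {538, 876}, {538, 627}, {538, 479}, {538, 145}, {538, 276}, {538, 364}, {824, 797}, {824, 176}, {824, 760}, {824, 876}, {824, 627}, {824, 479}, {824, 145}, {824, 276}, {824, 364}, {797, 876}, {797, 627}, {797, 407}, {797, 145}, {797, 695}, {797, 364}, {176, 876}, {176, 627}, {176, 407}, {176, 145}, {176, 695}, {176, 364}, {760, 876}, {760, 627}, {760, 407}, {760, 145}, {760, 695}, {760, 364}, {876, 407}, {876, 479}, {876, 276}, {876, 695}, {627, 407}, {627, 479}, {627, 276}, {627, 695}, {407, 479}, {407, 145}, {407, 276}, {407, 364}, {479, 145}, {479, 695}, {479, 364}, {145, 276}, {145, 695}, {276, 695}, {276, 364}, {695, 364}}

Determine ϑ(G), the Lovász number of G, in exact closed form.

Vertex 627 has 14 neighbors: 609, 190, 812, 339, 147, 538, 824, 797, 176, 760, 407, 479, 276, 695.
N(538) = {609, 190, 797, 176, 760, 876, 627, 479, 145, 276, 364}, |N(538)| = 11.
deg(479) = 11; N(479) = {812, 339, 147, 538, 824, 876, 627, 407, 145, 695, 364}.
Vertex 339 has 11 neighbors: 609, 190, 797, 176, 760, 876, 627, 479, 145, 276, 364.
3 parts of sizes [7, 7, 4]; α(G) = 7 = ϑ (perfect).
≈ 7.000000 (to 6 d.p.).
Check 7 ≤ 7 ≤ 7: collapsed.

7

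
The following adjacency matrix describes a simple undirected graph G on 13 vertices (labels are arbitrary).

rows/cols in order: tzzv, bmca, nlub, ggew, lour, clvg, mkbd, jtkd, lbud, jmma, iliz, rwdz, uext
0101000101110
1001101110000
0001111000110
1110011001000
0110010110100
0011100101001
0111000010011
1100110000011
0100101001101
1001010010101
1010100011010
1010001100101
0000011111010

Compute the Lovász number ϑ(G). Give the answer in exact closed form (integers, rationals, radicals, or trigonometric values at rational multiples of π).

sqrt(13)

Vertex nlub has 6 neighbors: ggew, lour, clvg, mkbd, iliz, rwdz.
deg(jmma) = 6; N(jmma) = {tzzv, ggew, clvg, lbud, iliz, uext}.
N(jtkd) = {tzzv, bmca, lour, clvg, rwdz, uext}, |N(jtkd)| = 6.
Vertex bmca has 6 neighbors: tzzv, ggew, lour, mkbd, jtkd, lbud.
deg(v) = 6 for all v (|V|=13); Paley(13): SR with (k,λ,μ)=(6,2,3).
Distinct eigenvalues (to 5 d.p.): [6.0, 1.30278, -2.30278].
Lovász (edge-transitive): ϑ = −13·(-sqrt(13)/2 - 1/2)/((6)−(-sqrt(13)/2 - 1/2)) = sqrt(13).
ϑ(G) ≈ 3.60555.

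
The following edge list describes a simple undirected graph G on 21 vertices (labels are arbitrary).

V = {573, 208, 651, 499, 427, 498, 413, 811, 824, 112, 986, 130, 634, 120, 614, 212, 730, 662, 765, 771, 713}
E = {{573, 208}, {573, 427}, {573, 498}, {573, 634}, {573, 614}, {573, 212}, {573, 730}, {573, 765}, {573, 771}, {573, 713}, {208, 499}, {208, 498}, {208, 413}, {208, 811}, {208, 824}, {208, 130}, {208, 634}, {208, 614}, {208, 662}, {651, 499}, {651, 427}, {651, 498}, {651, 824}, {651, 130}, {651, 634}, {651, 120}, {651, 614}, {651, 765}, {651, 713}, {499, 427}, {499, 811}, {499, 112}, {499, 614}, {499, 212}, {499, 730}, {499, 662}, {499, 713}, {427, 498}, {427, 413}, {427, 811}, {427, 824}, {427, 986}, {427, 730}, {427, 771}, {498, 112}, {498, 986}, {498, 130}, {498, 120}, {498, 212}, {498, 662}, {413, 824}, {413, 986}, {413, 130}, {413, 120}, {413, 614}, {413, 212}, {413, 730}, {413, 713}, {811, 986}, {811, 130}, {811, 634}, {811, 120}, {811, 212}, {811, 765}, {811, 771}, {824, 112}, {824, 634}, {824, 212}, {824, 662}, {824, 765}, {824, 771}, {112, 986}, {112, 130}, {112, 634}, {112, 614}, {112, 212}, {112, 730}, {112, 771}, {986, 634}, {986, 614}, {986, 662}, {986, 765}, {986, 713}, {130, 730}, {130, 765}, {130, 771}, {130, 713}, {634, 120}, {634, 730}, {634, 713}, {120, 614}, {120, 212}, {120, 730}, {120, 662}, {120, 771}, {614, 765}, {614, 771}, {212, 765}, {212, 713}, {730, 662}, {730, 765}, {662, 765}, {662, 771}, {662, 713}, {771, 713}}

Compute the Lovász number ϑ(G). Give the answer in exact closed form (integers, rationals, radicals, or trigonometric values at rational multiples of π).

6

N(212) = {573, 499, 498, 413, 811, 824, 112, 120, 765, 713}, |N(212)| = 10.
Vertex 651 has 10 neighbors: 499, 427, 498, 824, 130, 634, 120, 614, 765, 713.
Vertex 986 has 10 neighbors: 427, 498, 413, 811, 112, 634, 614, 662, 765, 713.
Vertex 662 has 10 neighbors: 208, 499, 498, 824, 986, 120, 730, 765, 771, 713.
G on 21 vertices is 10-regular; Kneser K(7,2) on C(7,2)=21 vertices.
Distinct eigenvalues (to 4 d.p.): [10.0, 1.0, -4.0].
λ_max=10, λ_min=-4; ϑ = −21·λ_min/(λ_max−λ_min) = 6.
Numerically 6.0000000.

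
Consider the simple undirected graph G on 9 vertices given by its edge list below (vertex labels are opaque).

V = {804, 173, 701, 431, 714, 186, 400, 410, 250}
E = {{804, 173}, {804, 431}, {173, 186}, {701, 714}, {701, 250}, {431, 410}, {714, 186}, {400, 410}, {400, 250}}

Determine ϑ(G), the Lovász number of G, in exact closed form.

deg(804) = 2; N(804) = {173, 431}.
Vertex 250 has 2 neighbors: 701, 400.
Vertex 431 has 2 neighbors: 804, 410.
deg(701) = 2; N(701) = {714, 250}.
2-regular, N=9; connected 2-regular on 9 ⇒ C_{9}.
spec(A) ≈ [2.0, 1.53209, 0.3473, -1.0, -1.87939] (distinct, 5 d.p.).
−9·(-2*cos(pi/9)) / ((2)−(-2*cos(pi/9))) = 9*cos(pi/9)/(cos(pi/9) + 1) = ϑ(G).
= 4.36008958… (decimal).
Check 4 ≤ 9*cos(pi/9)/(cos(pi/9) + 1) ≤ 5: both strict.

9*cos(pi/9)/(cos(pi/9) + 1)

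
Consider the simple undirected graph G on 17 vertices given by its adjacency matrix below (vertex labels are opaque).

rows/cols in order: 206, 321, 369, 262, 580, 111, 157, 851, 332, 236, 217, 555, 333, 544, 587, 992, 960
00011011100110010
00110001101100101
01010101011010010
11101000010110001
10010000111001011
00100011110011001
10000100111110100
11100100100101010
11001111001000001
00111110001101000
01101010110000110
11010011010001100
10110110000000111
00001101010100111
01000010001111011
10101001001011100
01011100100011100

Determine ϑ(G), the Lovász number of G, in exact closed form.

Vertex 369 has 8 neighbors: 321, 262, 111, 851, 236, 217, 333, 992.
N(851) = {206, 321, 369, 111, 332, 555, 544, 992}, |N(851)| = 8.
Vertex 217 has 8 neighbors: 321, 369, 580, 157, 332, 236, 587, 992.
N(111) = {369, 157, 851, 332, 236, 333, 544, 960}, |N(111)| = 8.
Every vertex has degree 8 (N=17); SR(17,8,3,4) — a Paley graph.
The 3 distinct eigenvalues: [8.0, 1.561553, -2.561553].
−17·(-sqrt(17)/2 - 1/2) / ((8)−(-sqrt(17)/2 - 1/2)) = sqrt(17) = ϑ(G).
ϑ(G) ≈ 4.1231056.

sqrt(17)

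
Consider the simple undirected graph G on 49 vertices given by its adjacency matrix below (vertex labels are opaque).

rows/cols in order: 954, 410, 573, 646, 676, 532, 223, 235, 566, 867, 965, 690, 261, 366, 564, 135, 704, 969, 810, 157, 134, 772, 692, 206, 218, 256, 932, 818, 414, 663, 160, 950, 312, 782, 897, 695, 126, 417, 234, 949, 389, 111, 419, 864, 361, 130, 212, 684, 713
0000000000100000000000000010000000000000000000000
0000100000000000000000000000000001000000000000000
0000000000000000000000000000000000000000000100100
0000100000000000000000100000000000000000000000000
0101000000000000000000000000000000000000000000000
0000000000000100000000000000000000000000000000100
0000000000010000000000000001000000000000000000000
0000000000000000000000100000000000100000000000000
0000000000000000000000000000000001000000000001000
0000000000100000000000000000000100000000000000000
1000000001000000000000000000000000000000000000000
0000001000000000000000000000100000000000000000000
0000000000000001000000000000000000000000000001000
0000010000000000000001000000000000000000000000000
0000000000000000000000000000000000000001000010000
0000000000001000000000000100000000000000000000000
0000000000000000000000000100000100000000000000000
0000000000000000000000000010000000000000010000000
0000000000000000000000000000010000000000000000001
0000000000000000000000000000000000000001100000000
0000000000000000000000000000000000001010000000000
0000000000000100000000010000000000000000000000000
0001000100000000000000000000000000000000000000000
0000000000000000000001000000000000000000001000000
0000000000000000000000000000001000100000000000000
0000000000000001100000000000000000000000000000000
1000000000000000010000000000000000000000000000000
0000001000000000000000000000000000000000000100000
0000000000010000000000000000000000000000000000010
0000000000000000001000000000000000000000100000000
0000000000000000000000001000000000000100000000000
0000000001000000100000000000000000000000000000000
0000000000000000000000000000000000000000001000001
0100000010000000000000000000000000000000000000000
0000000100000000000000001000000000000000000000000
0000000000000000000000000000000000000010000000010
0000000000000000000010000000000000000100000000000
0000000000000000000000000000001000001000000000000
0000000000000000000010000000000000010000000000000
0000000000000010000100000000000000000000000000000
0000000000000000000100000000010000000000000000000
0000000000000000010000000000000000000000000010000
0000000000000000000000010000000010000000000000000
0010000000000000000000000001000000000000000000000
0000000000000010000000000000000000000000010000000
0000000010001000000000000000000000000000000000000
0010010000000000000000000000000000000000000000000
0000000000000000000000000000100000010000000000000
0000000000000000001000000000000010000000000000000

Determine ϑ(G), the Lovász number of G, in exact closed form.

N(950) = {867, 704}, |N(950)| = 2.
deg(361) = 2; N(361) = {564, 111}.
Vertex 695 has 2 neighbors: 234, 684.
N(573) = {864, 212}, |N(573)| = 2.
G on 49 vertices is 2-regular; a single 49-cycle (edge-transitive).
spec(A) ≈ [2.0, 1.98358, 1.93459, 1.853834, 1.742637, 1.602827, 1.436699, 1.24698, 1.036785, 0.809567, 0.569055, 0.3192, 0.064103, -0.192046, -0.445042, -0.69073, -0.925077, -1.144233, -1.344602, -1.522892, -1.676176, -1.801938, -1.898111, -1.963118, -1.995891] (distinct, 6 d.p.).
ϑ = −N·λ_min/(λ_max−λ_min) = −49·(-2*cos(pi/49))/(2−(-2*cos(pi/49))) = 49*cos(pi/49)/(cos(pi/49) + 1).
Numerically 24.4748052.
Sandwich: α(G)=24 ≤ ϑ(G)=49*cos(pi/49)/(cos(pi/49) + 1) ≤ χ(Ḡ)=25 (both strict).

49*cos(pi/49)/(cos(pi/49) + 1)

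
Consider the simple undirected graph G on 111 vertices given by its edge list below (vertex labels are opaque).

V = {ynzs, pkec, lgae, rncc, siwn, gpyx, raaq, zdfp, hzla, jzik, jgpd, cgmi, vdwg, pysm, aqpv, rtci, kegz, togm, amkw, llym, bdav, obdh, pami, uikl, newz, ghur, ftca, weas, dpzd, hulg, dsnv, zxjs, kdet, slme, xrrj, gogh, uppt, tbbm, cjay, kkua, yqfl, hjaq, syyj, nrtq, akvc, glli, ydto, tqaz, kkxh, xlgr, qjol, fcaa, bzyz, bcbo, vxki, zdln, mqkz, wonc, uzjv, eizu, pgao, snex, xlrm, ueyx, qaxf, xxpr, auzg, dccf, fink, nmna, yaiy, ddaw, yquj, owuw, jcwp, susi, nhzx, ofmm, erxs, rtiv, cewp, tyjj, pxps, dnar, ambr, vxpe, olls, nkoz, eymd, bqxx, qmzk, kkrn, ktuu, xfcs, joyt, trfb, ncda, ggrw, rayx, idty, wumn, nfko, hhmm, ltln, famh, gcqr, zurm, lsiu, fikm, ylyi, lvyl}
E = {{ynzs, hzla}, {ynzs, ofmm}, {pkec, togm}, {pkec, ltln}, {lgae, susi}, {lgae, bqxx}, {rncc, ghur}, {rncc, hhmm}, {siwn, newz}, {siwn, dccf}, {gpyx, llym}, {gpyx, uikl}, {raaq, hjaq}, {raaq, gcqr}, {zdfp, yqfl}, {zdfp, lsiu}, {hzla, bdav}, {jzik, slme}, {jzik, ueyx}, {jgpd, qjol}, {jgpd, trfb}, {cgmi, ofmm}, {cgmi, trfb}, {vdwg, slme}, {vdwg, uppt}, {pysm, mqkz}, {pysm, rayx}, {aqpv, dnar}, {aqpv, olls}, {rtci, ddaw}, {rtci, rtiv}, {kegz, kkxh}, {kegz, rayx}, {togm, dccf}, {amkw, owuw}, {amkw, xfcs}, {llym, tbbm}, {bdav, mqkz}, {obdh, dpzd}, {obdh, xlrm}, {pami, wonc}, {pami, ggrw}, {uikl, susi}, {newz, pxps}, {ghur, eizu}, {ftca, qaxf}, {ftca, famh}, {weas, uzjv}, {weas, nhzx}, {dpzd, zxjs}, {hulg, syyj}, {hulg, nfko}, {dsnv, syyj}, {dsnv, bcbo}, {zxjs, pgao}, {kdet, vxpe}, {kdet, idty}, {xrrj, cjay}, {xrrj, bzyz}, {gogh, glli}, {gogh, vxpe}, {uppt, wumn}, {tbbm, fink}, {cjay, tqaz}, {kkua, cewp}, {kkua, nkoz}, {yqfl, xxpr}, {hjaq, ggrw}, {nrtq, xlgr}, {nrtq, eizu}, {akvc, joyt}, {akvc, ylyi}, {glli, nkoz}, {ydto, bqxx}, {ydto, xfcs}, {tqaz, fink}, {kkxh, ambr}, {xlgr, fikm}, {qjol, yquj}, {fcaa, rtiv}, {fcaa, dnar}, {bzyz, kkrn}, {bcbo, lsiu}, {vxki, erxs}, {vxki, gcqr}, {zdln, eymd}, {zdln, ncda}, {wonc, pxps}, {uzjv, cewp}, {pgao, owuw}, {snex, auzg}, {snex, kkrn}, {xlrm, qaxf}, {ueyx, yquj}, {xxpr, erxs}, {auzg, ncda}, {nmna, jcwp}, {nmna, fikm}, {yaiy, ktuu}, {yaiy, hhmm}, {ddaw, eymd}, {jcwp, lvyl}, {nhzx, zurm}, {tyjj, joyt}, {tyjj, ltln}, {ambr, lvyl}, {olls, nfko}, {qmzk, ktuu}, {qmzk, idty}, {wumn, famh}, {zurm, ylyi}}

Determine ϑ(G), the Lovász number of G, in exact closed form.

111*cos(pi/111)/(cos(pi/111) + 1)

N(amkw) = {owuw, xfcs}, |N(amkw)| = 2.
Vertex ktuu has 2 neighbors: yaiy, qmzk.
N(dsnv) = {syyj, bcbo}, |N(dsnv)| = 2.
N(ylyi) = {akvc, zurm}, |N(ylyi)| = 2.
G on 111 vertices is 2-regular; the odd cycle C_{111}.
Distinct eigenvalues (to 5 d.p.): [2.0, 1.9968, 1.9872, 1.97123, 1.94895, 1.92043, 1.88575, 1.84504, 1.79841, 1.74603, 1.68805, 1.62466, 1.55607, 1.4825, 1.40417, 1.32135, 1.23429, 1.14329, 1.04861, 0.95058, 0.84951, 0.74571, 0.63953, 0.53129, 0.42136, 0.31007, 0.19779, 0.08488, -0.0283, -0.1414, -0.25404, -0.36586, -0.47652, -0.58565, -0.6929, -0.79793, -0.90041, -1.0, -1.09639, -1.18927, -1.27833, -1.36331, -1.44391, -1.51989, -1.591, -1.65702, -1.71773, -1.77293, -1.82246, -1.86614, -1.90385, -1.93547, -1.96088, -1.98001, -1.99279, -1.9992].
Lovász (edge-transitive): ϑ = −111·(-2*cos(pi/111))/((2)−(-2*cos(pi/111))) = 111*cos(pi/111)/(cos(pi/111) + 1).
ϑ(G) ≈ 55.48888.
Lovász sandwich 55 ≤ 111*cos(pi/111)/(cos(pi/111) + 1) ≤ 56: both strict.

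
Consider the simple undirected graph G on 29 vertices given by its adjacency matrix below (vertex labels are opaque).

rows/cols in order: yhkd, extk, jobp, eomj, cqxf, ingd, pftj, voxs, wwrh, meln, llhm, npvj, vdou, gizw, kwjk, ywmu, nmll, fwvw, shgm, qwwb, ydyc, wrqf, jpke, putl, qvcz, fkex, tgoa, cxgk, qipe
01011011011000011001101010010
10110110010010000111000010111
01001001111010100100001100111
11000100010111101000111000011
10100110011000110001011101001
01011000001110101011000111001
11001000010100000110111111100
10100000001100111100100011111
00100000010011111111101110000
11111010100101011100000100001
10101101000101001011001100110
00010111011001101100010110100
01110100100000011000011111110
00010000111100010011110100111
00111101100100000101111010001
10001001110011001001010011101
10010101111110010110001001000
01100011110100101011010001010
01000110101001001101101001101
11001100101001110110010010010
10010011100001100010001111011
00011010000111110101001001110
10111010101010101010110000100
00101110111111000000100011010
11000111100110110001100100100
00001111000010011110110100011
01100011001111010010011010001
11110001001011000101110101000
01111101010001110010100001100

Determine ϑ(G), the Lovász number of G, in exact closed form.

N(cqxf) = {yhkd, jobp, ingd, pftj, meln, llhm, kwjk, ywmu, qwwb, wrqf, jpke, putl, fkex, qipe}, |N(cqxf)| = 14.
deg(gizw) = 14; N(gizw) = {eomj, wwrh, meln, llhm, npvj, ywmu, shgm, qwwb, ydyc, wrqf, putl, tgoa, cxgk, qipe}.
N(wwrh) = {jobp, meln, vdou, gizw, kwjk, ywmu, nmll, fwvw, shgm, qwwb, ydyc, jpke, putl, qvcz}, |N(wwrh)| = 14.
deg(vdou) = 14; N(vdou) = {extk, jobp, eomj, ingd, wwrh, ywmu, nmll, wrqf, jpke, putl, qvcz, fkex, tgoa, cxgk}.
29-vertex 14-regular graph: strongly regular (29,14,6,7).
spec(A) ≈ [14.0, 2.192582, -3.192582] (distinct, 6 d.p.).
ϑ = −N·λ_min/(λ_max−λ_min) = −29·(-sqrt(29)/2 - 1/2)/(14−(-sqrt(29)/2 - 1/2)) = sqrt(29).
≈ 5.3852 (to 4 d.p.).

sqrt(29)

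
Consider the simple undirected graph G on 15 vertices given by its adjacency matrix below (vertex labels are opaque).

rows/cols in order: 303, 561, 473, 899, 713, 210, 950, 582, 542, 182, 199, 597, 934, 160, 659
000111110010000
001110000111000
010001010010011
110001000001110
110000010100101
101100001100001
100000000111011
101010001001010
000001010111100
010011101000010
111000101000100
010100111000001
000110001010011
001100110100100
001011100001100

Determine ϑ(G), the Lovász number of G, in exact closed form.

N(713) = {303, 561, 582, 182, 934, 659}, |N(713)| = 6.
N(542) = {210, 582, 182, 199, 597, 934}, |N(542)| = 6.
deg(473) = 6; N(473) = {561, 210, 582, 199, 160, 659}.
N(899) = {303, 561, 210, 597, 934, 160}, |N(899)| = 6.
6-regular, N=15; this is K(6,2), the Kneser graph.
The 3 distinct eigenvalues: [6.0, 1.0, -3.0].
Lovász (edge-transitive): ϑ = −15·(-3)/((6)−(-3)) = 5.
= 5.0000… (decimal).

5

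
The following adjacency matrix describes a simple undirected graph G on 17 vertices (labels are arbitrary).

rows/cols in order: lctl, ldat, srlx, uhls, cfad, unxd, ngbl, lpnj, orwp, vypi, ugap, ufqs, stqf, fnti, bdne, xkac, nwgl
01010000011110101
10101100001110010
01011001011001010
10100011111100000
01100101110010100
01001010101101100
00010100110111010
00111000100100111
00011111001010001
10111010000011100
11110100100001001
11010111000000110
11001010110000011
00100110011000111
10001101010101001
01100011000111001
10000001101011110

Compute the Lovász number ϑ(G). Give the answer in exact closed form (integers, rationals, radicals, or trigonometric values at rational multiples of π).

sqrt(17)

deg(bdne) = 8; N(bdne) = {lctl, cfad, unxd, lpnj, vypi, ufqs, fnti, nwgl}.
N(ugap) = {lctl, ldat, srlx, uhls, unxd, orwp, fnti, nwgl}, |N(ugap)| = 8.
deg(xkac) = 8; N(xkac) = {ldat, srlx, ngbl, lpnj, ufqs, stqf, fnti, nwgl}.
deg(ldat) = 8; N(ldat) = {lctl, srlx, cfad, unxd, ugap, ufqs, stqf, xkac}.
8-regular, N=17; Paley(17): SR with (k,λ,μ)=(8,3,4).
Distinct eigenvalues (to 5 d.p.): [8.0, 1.56155, -2.56155].
λ_max=8, λ_min=-sqrt(17)/2 - 1/2; ϑ = −17·λ_min/(λ_max−λ_min) = sqrt(17).
≈ 4.1231056 (to 7 d.p.).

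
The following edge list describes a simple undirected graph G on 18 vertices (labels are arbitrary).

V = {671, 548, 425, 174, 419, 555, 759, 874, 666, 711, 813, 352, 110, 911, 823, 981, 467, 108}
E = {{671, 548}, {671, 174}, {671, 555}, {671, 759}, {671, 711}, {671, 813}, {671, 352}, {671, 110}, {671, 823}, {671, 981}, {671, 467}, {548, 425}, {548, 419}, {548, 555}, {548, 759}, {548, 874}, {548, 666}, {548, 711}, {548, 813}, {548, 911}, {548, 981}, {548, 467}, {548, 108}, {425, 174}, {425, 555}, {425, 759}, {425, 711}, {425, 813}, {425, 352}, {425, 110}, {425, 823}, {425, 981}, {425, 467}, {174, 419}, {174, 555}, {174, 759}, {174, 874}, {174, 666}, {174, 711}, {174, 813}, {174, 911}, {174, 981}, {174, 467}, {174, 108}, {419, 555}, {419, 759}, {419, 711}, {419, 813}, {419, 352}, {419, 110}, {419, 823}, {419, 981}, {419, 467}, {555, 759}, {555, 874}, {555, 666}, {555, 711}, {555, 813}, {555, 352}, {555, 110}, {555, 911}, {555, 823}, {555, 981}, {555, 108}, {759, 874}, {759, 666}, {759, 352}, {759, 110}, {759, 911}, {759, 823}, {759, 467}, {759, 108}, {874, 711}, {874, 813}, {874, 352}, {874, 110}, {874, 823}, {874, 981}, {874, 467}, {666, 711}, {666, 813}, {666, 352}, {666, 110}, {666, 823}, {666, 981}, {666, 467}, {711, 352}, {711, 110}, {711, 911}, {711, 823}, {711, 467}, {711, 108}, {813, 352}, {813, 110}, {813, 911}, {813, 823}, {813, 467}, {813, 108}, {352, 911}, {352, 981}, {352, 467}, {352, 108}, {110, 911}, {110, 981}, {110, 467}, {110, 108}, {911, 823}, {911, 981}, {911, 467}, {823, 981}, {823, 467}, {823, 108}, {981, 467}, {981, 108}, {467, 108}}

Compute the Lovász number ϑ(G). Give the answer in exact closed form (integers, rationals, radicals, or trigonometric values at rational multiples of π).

N(467) = {671, 548, 425, 174, 419, 759, 874, 666, 711, 813, 352, 110, 911, 823, 981, 108}, |N(467)| = 16.
N(759) = {671, 548, 425, 174, 419, 555, 874, 666, 352, 110, 911, 823, 467, 108}, |N(759)| = 14.
N(108) = {548, 174, 555, 759, 711, 813, 352, 110, 823, 981, 467}, |N(108)| = 11.
N(874) = {548, 174, 555, 759, 711, 813, 352, 110, 823, 981, 467}, |N(874)| = 11.
Complete multipartite on [7, 5, 4, 2]: sandwich collapses at ϑ=7.
= 7.0000000… (decimal).
Sandwich: α(G)=7 ≤ ϑ(G)=7 ≤ χ(Ḡ)=7 (collapsed).

7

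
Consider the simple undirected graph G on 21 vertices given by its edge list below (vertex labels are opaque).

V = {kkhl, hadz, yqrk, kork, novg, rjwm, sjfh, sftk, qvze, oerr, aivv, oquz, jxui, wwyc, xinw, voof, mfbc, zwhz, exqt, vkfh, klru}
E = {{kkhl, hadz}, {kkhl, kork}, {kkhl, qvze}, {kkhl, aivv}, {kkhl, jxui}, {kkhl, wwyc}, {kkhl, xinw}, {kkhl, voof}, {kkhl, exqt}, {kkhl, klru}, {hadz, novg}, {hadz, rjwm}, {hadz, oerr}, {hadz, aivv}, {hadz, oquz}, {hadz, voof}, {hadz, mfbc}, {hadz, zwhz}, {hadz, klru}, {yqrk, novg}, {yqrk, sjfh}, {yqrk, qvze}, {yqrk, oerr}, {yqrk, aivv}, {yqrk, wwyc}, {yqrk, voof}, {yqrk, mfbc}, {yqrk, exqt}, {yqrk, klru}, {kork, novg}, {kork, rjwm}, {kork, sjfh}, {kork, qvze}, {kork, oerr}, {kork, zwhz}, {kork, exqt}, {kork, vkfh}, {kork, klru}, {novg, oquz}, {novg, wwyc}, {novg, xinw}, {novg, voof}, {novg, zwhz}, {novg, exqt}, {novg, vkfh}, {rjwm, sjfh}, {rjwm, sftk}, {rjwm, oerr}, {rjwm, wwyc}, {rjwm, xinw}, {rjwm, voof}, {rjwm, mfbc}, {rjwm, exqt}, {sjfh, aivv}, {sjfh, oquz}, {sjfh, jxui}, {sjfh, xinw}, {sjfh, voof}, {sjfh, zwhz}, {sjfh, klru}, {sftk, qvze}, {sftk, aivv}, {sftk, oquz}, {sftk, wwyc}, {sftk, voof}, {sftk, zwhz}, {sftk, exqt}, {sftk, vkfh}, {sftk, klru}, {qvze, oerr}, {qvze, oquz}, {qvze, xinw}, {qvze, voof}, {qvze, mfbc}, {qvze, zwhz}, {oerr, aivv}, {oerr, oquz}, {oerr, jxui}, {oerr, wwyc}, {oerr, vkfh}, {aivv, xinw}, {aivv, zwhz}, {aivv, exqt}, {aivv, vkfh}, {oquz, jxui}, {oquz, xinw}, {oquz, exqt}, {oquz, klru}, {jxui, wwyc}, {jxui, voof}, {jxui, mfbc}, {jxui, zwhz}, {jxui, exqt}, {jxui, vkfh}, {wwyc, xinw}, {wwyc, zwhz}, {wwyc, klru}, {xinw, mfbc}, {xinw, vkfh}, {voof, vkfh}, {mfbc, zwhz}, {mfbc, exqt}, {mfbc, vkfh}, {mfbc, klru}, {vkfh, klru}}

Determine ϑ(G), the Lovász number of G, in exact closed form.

deg(xinw) = 10; N(xinw) = {kkhl, novg, rjwm, sjfh, qvze, aivv, oquz, wwyc, mfbc, vkfh}.
N(zwhz) = {hadz, kork, novg, sjfh, sftk, qvze, aivv, jxui, wwyc, mfbc}, |N(zwhz)| = 10.
deg(oquz) = 10; N(oquz) = {hadz, novg, sjfh, sftk, qvze, oerr, jxui, xinw, exqt, klru}.
deg(wwyc) = 10; N(wwyc) = {kkhl, yqrk, novg, rjwm, sftk, oerr, jxui, xinw, zwhz, klru}.
G on 21 vertices is 10-regular; this is K(7,2), the Kneser graph.
The 3 distinct eigenvalues: [10.0, 1.0, -4.0].
Lovász (edge-transitive): ϑ = −21·(-4)/((10)−(-4)) = 6.
Numerically 6.00000.

6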